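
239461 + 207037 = 446498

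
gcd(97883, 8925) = 1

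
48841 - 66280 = -17439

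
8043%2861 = 2321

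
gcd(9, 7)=1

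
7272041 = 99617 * 73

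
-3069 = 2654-5723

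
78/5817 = 26/1939 ≈ 0.0134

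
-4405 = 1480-5885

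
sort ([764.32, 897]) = [764.32, 897]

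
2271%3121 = 2271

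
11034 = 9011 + 2023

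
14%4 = 2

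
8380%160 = 60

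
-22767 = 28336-51103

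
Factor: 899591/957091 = 7^2*11^1*1669^1*957091^(-1)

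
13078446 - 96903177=-83824731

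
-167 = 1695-1862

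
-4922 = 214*(-23)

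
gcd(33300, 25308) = 1332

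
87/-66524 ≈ -0.00131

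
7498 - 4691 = 2807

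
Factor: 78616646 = 2^1*39308323^1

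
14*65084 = 911176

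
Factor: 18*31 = 2^1*3^2*31^1 = 558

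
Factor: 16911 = 3^2*1879^1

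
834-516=318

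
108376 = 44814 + 63562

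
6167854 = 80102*77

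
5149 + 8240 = 13389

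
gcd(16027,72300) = 1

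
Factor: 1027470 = 2^1*3^1*5^1*29^1*1181^1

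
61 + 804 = 865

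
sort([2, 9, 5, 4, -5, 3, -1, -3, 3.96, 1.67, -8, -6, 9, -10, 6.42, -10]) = [-10, -10, -8, -6, -5, -3, -1, 1.67, 2, 3, 3.96, 4, 5, 6.42, 9, 9]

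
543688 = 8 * 67961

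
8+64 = 72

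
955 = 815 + 140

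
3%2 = 1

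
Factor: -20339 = -1*11^1*43^2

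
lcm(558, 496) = 4464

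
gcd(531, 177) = 177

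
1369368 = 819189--550179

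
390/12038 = 15/463 ≈ 0.0324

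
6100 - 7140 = -1040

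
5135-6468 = -1333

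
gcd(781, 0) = 781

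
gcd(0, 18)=18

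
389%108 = 65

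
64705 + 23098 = 87803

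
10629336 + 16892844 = 27522180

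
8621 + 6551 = 15172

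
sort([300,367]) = [300,367]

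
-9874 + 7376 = -2498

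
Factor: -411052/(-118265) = 2^2*5^(-1)*7^(-1)*31^(-1)*109^(-1)*102763^1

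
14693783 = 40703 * 361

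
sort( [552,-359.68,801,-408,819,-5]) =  [-408,-359.68,-5,552,801,819]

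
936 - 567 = 369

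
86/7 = 12+2/7 ≈ 12.29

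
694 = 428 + 266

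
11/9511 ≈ 0.00116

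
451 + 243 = 694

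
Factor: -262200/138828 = -1*2^1*5^2*19^1*503^(-1) = -950/503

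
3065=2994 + 71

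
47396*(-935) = -44315260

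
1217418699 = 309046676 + 908372023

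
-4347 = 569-4916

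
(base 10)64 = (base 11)59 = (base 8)100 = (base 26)2c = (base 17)3d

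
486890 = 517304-30414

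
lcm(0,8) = 0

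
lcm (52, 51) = 2652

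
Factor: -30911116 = -1 * 2^2 * 7727779^1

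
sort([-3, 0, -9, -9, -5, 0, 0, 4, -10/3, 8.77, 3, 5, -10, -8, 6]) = [-10, -9, -9, -8, -5, -10/3, -3, 0, 0, 0, 3, 4, 5, 6, 8.77]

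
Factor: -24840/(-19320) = 3^2*7^(-1) = 9/7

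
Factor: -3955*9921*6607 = -1*3^1*5^1*7^1*113^1*3307^1*6607^1 = -259242525885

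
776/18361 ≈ 0.0423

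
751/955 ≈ 0.786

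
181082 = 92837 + 88245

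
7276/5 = 1455 + 1/5 = 1455.20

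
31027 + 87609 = 118636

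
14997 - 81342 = -66345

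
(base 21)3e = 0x4d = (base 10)77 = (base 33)2b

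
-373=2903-3276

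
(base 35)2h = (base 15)5c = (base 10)87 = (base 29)30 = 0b1010111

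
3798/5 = 759 + 3/5 = 759.60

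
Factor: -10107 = -1*3^2*1123^1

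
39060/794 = 19530/397 ≈ 49.19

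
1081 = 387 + 694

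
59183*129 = 7634607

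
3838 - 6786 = -2948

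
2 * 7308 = 14616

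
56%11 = 1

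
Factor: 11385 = 3^2*5^1*11^1*23^1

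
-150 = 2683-2833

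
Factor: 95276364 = 2^2 * 3^1 * 17^2 * 83^1 * 331^1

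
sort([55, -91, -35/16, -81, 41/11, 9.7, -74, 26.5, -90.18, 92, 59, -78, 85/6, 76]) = [-91, -90.18, -81, -78, -74, -35/16, 41/11, 9.7, 85/6, 26.5, 55, 59, 76, 92]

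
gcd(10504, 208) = 104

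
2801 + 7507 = 10308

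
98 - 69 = 29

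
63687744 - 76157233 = -12469489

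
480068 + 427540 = 907608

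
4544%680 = 464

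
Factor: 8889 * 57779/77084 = 2^(-2) * 3^1 * 7^(-1) * 19^1 * 2753^(-1) * 2963^1 * 3041^1 = 513597531/77084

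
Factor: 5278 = 2^1*7^1*13^1*29^1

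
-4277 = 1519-5796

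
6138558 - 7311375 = -1172817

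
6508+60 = 6568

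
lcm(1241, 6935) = 117895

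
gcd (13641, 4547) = 4547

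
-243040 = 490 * (-496)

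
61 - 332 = -271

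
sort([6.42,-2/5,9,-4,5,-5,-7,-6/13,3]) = [-7,-5,-4,-6/13,-2/5,3,5,6.42,9]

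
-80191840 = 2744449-82936289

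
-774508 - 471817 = -1246325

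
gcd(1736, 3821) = 1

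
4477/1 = 4477 = 4477.00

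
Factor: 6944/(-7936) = -1*2^(-3)*7^1 = -7/8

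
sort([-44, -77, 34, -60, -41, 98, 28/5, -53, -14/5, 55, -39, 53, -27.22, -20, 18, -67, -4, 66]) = [-77, -67, -60, -53, -44, -41, -39, -27.22, -20, -4, -14/5, 28/5, 18, 34, 53, 55, 66, 98]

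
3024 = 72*42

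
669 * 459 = 307071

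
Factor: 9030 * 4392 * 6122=2^5 * 3^3 * 5^1 * 7^1 * 43^1 * 61^1 * 3061^1=242797050720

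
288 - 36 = 252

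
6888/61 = 112 + 56/61 ≈ 112.92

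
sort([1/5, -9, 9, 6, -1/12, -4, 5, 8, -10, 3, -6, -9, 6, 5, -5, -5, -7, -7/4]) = [-10, -9, -9, -7, -6, -5, -5, -4, -7/4, -1/12, 1/5, 3, 5, 5, 6, 6, 8, 9]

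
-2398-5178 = -7576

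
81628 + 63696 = 145324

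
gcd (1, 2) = 1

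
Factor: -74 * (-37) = 2^1 * 37^2 = 2738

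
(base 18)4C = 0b1010100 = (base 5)314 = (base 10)84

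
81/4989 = 27/1663≈0.0162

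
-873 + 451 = -422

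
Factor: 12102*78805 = 2^1*3^1*5^1*2017^1*15761^1 = 953698110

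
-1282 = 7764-9046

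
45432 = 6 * 7572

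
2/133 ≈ 0.0150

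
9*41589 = 374301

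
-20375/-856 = 23 + 687/856 ≈ 23.80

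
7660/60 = 127 + 2/3 ≈ 127.67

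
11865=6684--5181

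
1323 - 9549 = -8226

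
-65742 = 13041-78783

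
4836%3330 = 1506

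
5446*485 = 2641310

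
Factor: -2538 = -1 * 2^1 * 3^3 * 47^1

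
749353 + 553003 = 1302356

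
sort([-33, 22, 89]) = [-33, 22, 89]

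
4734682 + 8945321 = 13680003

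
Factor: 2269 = 2269^1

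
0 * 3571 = 0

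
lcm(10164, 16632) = 182952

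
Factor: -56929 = -1*56929^1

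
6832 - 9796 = -2964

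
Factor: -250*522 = -1*2^2*3^2*5^3*29^1 = -130500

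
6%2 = 0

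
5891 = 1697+4194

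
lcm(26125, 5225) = 26125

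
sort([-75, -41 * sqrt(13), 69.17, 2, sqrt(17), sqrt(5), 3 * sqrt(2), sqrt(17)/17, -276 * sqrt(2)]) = [-276 * sqrt(2), -41 * sqrt(13), -75, sqrt(17)/17, 2, sqrt(5), sqrt(17), 3 * sqrt(2), 69.17]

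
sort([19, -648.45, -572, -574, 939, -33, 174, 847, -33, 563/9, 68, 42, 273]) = [-648.45, -574, -572, -33, -33, 19, 42, 563/9, 68, 174, 273, 847, 939]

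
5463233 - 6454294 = -991061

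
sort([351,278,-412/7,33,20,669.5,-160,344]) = [-160,-412/7,20,33,278,344,351,669.5]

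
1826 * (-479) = -874654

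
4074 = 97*42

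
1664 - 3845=-2181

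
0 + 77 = 77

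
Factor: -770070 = -1 * 2^1 * 3^1 * 5^1 * 7^1 * 19^1 * 193^1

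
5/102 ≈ 0.0490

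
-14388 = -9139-5249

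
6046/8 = 755 + 3/4 = 755.75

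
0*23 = 0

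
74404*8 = 595232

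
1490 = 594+896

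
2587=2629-42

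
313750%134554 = 44642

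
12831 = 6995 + 5836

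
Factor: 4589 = 13^1*353^1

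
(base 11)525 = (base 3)212102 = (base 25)107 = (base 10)632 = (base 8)1170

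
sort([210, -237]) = [-237, 210]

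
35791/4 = 8947 + 3/4 = 8947.75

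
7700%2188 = 1136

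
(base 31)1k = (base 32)1j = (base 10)51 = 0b110011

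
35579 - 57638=-22059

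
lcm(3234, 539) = 3234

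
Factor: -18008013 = -1 * 3^1 * 43^1 * 139597^1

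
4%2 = 0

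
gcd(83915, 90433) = 1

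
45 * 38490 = 1732050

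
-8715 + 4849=-3866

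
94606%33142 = 28322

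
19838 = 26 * 763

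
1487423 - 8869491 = -7382068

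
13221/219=60 + 27/73≈60.37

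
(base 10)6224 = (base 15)1c9e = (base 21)e28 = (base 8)14120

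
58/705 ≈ 0.0823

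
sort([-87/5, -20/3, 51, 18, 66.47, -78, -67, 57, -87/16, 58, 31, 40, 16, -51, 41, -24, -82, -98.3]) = [-98.3, -82, -78, -67, -51, -24, -87/5, -20/3, -87/16, 16, 18, 31, 40, 41, 51, 57, 58, 66.47]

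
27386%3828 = 590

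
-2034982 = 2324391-4359373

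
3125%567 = 290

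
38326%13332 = 11662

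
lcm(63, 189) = 189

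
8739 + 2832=11571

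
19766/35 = 564 + 26/35 ≈ 564.74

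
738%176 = 34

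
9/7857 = 1/873 ≈ 0.00115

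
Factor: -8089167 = -1 * 3^1 * 461^1 * 5849^1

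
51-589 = -538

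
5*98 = 490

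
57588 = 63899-6311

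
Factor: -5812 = -1 * 2^2 * 1453^1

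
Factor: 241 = 241^1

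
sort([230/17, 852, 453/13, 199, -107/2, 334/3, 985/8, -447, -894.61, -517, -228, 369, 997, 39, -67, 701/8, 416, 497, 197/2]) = [-894.61, -517, -447, -228, -67, -107/2, 230/17, 453/13, 39, 701/8, 197/2, 334/3, 985/8, 199, 369, 416, 497, 852, 997]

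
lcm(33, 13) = 429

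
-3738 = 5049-8787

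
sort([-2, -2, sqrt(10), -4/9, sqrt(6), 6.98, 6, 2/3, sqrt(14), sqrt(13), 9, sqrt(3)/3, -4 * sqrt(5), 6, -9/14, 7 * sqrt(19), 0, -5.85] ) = [-4 * sqrt(5), -5.85, -2, -2, -9/14, -4/9, 0, sqrt(3)/3, 2/3, sqrt(6), sqrt(10), sqrt(13), sqrt(14), 6, 6, 6.98, 9, 7 * sqrt(19)] 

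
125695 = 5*25139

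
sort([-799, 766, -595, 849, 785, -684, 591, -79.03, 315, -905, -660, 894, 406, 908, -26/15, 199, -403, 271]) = [-905, -799, -684, -660, -595, -403, -79.03, -26/15, 199, 271, 315, 406, 591, 766, 785, 849, 894, 908]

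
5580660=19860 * 281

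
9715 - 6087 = 3628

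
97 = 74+23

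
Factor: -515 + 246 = -1*269^1 = -269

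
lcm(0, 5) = 0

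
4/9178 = 2/4589 ≈ 0.000436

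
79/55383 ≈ 0.00143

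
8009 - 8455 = -446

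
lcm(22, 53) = 1166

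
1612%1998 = 1612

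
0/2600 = 0 = 0.00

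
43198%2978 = 1506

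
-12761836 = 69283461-82045297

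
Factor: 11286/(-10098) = -1*17^(-1)*19^1 = -19/17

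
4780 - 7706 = -2926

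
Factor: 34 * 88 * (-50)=-1 * 2^5 * 5^2 * 11^1 * 17^1=-149600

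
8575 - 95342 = -86767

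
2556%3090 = 2556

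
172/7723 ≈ 0.0223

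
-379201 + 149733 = -229468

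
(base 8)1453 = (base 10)811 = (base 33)oj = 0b1100101011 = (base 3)1010001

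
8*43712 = 349696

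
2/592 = 1/296 ≈ 0.00338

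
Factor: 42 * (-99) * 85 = -1 * 2^1 * 3^3 * 5^1 * 7^1 * 11^1 * 17^1 = -353430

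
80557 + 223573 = 304130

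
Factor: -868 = -1 * 2^2 * 7^1 * 31^1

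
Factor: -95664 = -1*2^4*3^1*1993^1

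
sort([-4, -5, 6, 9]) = [-5, -4, 6, 9]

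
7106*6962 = 49471972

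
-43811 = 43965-87776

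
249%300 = 249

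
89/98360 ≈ 0.000905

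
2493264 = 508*4908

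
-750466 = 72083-822549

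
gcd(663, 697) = 17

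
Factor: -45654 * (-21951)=2^1 * 3^5 * 7^1 * 271^1 * 1087^1=1002150954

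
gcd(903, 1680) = 21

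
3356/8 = 419 + 1/2 = 419.50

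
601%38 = 31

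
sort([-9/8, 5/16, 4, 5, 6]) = [-9/8, 5/16, 4, 5, 6]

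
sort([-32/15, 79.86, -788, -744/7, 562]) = [-788, -744/7, -32/15, 79.86, 562]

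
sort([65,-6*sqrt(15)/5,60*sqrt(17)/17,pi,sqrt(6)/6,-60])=[-60,-6*sqrt(15)/5,sqrt(6)/6,pi,60*sqrt(17)/17,65]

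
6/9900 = 1/1650 ≈ 0.000606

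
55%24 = 7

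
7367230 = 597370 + 6769860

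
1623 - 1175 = 448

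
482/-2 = -241 = -241.00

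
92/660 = 23/165 ≈ 0.139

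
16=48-32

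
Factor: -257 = -1*257^1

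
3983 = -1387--5370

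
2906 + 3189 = 6095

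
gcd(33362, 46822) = 2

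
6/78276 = 1/13046≈0.0000767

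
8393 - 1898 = 6495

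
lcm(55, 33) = 165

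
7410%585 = 390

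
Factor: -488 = -1*2^3*61^1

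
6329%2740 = 849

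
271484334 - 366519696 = -95035362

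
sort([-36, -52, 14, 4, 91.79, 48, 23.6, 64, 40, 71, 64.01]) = [-52, -36, 4, 14, 23.6, 40, 48, 64, 64.01, 71, 91.79]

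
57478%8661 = 5512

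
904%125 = 29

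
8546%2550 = 896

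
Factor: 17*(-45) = -1*3^2*5^1*17^1 = -765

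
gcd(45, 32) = 1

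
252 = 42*6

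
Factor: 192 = 2^6*3^1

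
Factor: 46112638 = 2^1*11^1*13^1*161233^1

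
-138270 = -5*27654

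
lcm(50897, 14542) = 101794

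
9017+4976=13993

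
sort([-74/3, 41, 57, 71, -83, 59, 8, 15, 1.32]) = [-83, -74/3, 1.32, 8, 15, 41, 57, 59, 71]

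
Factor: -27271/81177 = -1 * 3^(-1) * 27059^(-1) * 27271^1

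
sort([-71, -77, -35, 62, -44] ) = [-77, -71, -44, -35, 62] 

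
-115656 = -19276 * 6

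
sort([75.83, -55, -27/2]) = [-55, -27/2, 75.83]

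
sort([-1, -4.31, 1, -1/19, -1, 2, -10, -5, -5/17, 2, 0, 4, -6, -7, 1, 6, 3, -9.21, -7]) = [-10, -9.21, -7, -7, -6, -5, -4.31, -1, -1, -5/17, -1/19, 0, 1, 1, 2, 2, 3, 4, 6]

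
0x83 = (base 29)4f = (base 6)335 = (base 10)131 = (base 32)43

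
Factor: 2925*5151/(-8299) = -1*3^3*5^2*13^1*17^1*43^(-1)*101^1*193^(-1) = -15066675/8299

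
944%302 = 38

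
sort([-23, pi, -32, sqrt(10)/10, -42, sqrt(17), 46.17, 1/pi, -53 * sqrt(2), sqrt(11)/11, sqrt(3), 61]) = [-53 * sqrt(2), -42, -32, -23, sqrt(11)/11, sqrt(10)/10, 1/pi, sqrt(3), pi, sqrt(17), 46.17, 61]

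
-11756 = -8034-3722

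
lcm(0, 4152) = 0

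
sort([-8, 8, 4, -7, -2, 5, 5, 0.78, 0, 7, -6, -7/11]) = [-8, -7, -6, -2, -7/11, 0, 0.78, 4, 5, 5, 7, 8]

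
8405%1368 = 197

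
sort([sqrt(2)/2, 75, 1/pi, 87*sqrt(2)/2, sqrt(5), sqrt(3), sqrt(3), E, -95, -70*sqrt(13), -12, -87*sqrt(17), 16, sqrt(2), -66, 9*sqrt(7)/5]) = [-87*sqrt(17), -70*sqrt(13), -95, -66, -12, 1/pi, sqrt(2)/2, sqrt(2), sqrt(3), sqrt(3), sqrt(5), E, 9*sqrt(7)/5, 16, 87*sqrt(2)/2, 75]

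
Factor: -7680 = -1 * 2^9 * 3^1 * 5^1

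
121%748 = 121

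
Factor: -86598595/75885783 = -1 * 3^(-1) * 5^1 * 17^1 * 653^(-1) * 38737^(-1) * 1018807^1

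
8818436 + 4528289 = 13346725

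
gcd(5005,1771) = 77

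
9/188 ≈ 0.0479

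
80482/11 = 7316 + 6/11 ≈ 7316.55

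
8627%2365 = 1532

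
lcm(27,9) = 27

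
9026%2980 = 86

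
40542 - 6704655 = -6664113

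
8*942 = 7536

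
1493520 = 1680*889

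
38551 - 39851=-1300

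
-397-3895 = -4292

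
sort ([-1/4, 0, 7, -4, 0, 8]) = [-4, -1/4, 0, 0, 7, 8]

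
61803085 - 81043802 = -19240717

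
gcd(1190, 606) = 2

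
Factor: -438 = -1*2^1*3^1*73^1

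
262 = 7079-6817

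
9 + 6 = 15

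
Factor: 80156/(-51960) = -1*2^(-1)*3^(-1)*5^(-1)*29^1*433^(-1)*691^1 = -20039/12990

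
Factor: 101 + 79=2^2 * 3^2 * 5^1=180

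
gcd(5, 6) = 1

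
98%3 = 2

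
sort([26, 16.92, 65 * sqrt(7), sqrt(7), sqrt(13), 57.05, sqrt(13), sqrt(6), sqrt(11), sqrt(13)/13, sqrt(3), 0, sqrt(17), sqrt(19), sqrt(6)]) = [0, sqrt(13)/13, sqrt(3), sqrt(6), sqrt(6), sqrt(7), sqrt(11), sqrt(13), sqrt(13), sqrt(17), sqrt(19), 16.92, 26, 57.05, 65 * sqrt(7)]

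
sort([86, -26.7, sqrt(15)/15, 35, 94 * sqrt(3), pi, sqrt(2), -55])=[-55, -26.7, sqrt(15)/15, sqrt(2), pi, 35, 86, 94 * sqrt(3)]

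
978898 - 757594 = 221304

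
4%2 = 0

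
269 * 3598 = 967862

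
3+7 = 10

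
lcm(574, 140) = 5740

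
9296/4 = 2324 = 2324.00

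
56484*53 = 2993652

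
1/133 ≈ 0.00752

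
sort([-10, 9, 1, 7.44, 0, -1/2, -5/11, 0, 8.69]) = [-10, -1/2, -5/11, 0, 0, 1, 7.44, 8.69, 9]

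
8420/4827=1 + 3593/4827 ≈ 1.74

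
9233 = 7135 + 2098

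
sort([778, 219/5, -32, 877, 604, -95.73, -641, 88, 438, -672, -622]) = [-672, -641, -622, -95.73, -32, 219/5, 88, 438, 604, 778, 877]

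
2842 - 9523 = -6681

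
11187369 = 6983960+4203409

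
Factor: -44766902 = -1*2^1*22383451^1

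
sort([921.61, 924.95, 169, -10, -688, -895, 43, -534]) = [-895, -688, -534, -10, 43, 169, 921.61, 924.95]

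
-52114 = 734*(-71)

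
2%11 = 2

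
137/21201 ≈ 0.00646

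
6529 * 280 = 1828120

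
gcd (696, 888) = 24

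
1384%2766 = 1384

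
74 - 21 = 53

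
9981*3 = 29943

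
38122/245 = 155 + 3/5 = 155.60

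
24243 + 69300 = 93543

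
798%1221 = 798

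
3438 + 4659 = 8097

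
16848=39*432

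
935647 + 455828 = 1391475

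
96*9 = 864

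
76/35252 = 19/8813 ≈ 0.00216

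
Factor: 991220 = 2^2*5^1*29^1*1709^1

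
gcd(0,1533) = 1533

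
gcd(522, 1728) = 18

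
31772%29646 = 2126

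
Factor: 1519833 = 3^1*7^4*211^1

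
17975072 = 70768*254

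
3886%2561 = 1325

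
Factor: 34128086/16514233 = 2^1*31^1*331^1*1663^1*16514233^ (-1)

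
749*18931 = 14179319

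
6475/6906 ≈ 0.938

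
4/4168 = 1/1042 ≈ 0.000960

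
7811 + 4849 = 12660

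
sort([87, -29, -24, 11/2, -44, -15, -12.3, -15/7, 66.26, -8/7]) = [-44, -29, -24, -15, -12.3, -15/7, -8/7, 11/2, 66.26, 87]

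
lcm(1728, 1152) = 3456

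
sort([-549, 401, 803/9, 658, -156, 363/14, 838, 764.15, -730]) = [-730, -549, -156, 363/14, 803/9, 401, 658, 764.15, 838]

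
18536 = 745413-726877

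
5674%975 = 799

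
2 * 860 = 1720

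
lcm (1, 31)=31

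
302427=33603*9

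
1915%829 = 257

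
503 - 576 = -73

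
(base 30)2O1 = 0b100111011001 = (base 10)2521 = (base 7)10231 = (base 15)B31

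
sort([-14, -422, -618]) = [-618, -422, -14]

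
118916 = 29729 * 4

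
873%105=33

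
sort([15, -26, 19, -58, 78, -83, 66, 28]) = [-83, -58, -26, 15, 19, 28, 66, 78]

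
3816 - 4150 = -334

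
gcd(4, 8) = 4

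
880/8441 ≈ 0.104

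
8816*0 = 0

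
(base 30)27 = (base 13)52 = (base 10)67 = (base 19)3a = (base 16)43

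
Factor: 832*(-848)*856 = -1*2^13*13^1*53^1*107^1 = -603938816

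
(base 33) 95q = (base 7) 41063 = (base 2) 10011100001000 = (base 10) 9992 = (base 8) 23410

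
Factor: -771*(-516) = 2^2*3^2*43^1*257^1 = 397836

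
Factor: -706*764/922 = -1*2^2*191^1*353^1*461^(-1) = -269692/461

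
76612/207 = 370+22/207 ≈ 370.11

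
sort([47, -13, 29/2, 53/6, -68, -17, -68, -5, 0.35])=[-68, -68, -17, -13, -5, 0.35, 53/6, 29/2, 47]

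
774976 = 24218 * 32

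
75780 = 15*5052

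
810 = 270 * 3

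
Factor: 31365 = 3^2*5^1*17^1*41^1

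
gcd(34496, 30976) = 704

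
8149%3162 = 1825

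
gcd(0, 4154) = 4154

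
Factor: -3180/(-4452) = 5^1*7^(-1) = 5/7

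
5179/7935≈0.653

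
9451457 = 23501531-14050074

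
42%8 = 2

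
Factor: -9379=-1*83^1*113^1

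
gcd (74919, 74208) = 3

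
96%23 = 4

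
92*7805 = 718060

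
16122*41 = 661002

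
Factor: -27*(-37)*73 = 3^3*37^1*73^1 = 72927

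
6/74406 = 1/12401≈0.0000806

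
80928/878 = 92+76/439 ≈ 92.17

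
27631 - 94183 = -66552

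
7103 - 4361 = 2742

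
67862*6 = 407172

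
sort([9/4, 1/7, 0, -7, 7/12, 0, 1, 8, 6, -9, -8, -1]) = [-9, -8, -7, -1, 0, 0, 1/7, 7/12, 1, 9/4, 6, 8]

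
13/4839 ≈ 0.00269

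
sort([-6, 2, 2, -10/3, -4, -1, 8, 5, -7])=[-7, -6, -4, -10/3, -1, 2, 2, 5, 8]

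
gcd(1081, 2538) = 47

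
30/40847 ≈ 0.000734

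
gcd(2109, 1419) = 3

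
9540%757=456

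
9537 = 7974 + 1563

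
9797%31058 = 9797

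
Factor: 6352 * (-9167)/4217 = -1 * 2^4 * 89^1 * 103^1 * 397^1 * 4217^(-1) = -58228784/4217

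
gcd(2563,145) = 1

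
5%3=2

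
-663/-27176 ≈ 0.0244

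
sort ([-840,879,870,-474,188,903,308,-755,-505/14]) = [-840,-755,-474,-505/14,188,308,870,879,903]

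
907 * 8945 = 8113115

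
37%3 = 1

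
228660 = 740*309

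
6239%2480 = 1279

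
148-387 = -239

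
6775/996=6 + 799/996 ≈ 6.80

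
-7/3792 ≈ -0.00185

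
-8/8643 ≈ -0.000926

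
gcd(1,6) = 1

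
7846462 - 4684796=3161666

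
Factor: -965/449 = -1*5^1*193^1*449^(-1)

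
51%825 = 51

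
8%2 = 0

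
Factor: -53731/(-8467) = 8467^(-1) * 53731^1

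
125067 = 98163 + 26904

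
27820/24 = 6955/6 ≈ 1159.17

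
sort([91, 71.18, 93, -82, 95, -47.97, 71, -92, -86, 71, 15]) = [-92, -86, -82, -47.97, 15, 71, 71, 71.18, 91, 93, 95]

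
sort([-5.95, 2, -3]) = [-5.95, -3, 2]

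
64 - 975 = -911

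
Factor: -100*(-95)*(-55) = -1*2^2*5^4*11^1*19^1 = -522500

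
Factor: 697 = 17^1*41^1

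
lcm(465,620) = 1860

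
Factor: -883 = -1 * 883^1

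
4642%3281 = 1361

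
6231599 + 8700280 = 14931879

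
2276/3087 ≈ 0.737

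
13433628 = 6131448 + 7302180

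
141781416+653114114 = 794895530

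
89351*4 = 357404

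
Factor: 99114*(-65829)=-1*2^1*3^2*16519^1*21943^1=-6524575506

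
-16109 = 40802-56911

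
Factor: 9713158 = 2^1 * 7^1 * 13^1 * 83^1 * 643^1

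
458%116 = 110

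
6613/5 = 1322 + 3/5 = 1322.60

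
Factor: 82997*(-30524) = -1*2^2*13^1*587^1*82997^1 = -2533400428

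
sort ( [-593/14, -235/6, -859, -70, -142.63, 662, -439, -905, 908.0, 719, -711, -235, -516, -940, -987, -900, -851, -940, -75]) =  [-987, -940, -940, -905, -900, -859, -851, -711, -516, -439, -235, -142.63, -75, -70, -593/14, -235/6, 662, 719, 908.0]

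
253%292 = 253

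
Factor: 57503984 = 2^4 * 29^1 * 123931^1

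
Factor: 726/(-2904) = -1*2^(-2) = -1/4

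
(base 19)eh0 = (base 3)21101011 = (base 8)12401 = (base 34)4m5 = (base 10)5377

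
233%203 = 30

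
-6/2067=-2/689 ≈ -0.00290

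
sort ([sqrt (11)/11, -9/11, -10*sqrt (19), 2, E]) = [-10*sqrt (19), -9/11, sqrt (11)/11, 2, E]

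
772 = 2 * 386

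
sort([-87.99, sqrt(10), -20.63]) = [-87.99, -20.63, sqrt(10)]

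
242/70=121/35 ≈ 3.46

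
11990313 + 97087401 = 109077714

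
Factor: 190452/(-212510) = -1 * 2^1 * 3^1 * 5^(-1) * 59^1 * 79^(-1) = -354/395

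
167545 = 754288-586743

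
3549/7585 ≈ 0.468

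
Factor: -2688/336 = -1 * 2^3 = -8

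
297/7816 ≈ 0.0380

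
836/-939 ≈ -0.890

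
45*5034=226530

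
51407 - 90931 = -39524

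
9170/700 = 131/10 = 13.10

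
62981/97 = 649+28/97 ≈ 649.29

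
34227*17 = 581859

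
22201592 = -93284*(-238)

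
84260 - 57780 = 26480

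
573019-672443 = -99424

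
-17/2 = -8 - 1/2 = -8.50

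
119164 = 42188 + 76976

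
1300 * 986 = 1281800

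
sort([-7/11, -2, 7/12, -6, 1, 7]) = [-6, -2, -7/11, 7/12, 1, 7]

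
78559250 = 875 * 89782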